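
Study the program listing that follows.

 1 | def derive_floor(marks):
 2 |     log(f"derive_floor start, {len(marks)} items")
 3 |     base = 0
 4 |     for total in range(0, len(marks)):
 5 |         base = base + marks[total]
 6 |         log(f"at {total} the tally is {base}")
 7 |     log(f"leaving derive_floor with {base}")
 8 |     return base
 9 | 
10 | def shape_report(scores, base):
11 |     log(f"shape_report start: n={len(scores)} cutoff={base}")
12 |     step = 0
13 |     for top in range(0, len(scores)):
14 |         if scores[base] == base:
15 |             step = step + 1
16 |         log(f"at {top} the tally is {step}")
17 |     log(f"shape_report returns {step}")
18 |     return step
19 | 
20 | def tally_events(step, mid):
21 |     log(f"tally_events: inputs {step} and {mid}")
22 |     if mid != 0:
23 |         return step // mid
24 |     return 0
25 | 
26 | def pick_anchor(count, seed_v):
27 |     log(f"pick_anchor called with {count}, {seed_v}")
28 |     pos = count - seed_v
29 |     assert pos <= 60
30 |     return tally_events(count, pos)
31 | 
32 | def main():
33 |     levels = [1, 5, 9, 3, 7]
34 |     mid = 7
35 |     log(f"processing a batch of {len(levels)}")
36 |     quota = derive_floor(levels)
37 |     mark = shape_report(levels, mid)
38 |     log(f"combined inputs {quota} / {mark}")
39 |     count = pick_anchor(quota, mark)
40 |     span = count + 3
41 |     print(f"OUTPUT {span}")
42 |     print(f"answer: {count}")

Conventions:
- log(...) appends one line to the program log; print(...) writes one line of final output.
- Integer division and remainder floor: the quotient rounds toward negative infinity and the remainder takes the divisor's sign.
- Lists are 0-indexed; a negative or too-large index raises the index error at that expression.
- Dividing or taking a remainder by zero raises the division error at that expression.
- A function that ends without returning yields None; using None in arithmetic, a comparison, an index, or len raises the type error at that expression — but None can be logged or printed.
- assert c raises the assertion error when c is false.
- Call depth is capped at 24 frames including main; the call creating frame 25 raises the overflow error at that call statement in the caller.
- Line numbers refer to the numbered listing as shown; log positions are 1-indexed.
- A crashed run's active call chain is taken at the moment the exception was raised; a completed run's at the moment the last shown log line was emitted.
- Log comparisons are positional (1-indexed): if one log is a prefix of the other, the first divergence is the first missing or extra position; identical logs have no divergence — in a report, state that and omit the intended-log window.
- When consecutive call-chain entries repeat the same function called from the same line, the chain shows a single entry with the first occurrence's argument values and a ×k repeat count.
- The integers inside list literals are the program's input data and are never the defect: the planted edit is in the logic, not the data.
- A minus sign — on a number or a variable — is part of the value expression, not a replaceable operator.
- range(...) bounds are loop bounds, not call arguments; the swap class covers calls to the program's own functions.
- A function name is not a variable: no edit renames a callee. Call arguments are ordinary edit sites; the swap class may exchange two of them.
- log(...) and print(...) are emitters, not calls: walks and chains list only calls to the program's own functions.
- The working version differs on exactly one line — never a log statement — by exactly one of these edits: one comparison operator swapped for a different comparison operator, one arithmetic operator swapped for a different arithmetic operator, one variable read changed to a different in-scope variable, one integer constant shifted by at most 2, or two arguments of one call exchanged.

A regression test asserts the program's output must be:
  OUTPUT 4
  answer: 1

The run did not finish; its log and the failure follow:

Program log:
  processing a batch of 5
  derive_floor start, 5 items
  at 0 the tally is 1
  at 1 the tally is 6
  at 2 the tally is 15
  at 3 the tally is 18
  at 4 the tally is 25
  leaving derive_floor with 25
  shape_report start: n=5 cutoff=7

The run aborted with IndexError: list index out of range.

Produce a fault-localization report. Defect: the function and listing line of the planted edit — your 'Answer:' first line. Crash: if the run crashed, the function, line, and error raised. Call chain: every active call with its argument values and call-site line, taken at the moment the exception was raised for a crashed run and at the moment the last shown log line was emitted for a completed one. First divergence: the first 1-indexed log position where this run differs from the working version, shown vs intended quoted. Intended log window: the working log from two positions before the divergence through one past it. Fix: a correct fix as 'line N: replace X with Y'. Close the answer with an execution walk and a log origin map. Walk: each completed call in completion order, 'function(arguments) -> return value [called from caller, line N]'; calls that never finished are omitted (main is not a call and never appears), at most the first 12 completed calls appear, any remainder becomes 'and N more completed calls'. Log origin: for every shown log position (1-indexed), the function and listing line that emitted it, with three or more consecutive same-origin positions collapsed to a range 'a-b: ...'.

Answer: the defect is in shape_report at line 14.
Key observation: A complete run would log 'at 0 the tally is 0' next, but this one stopped at 9 lines.
Crash: shape_report, line 14, IndexError.
Call chain: main -> shape_report([1, 5, 9, 3, 7], 7) (called at line 37).
First divergence: position 10; the shown log stops at 9 lines while the working version next logs 'at 0 the tally is 0'.
Intended log window:
  8: leaving derive_floor with 25
  9: shape_report start: n=5 cutoff=7
  10: at 0 the tally is 0
  11: at 1 the tally is 0
Execution walk:
  derive_floor([1, 5, 9, 3, 7]) -> 25  [called from main, line 36]
Origin of each log line:
  1: emitted by main (line 35)
  2: emitted by derive_floor (line 2)
  3-7: emitted by derive_floor (line 6)
  8: emitted by derive_floor (line 7)
  9: emitted by shape_report (line 11)
A correct fix: line 14: replace `scores[base]` with `scores[top]`.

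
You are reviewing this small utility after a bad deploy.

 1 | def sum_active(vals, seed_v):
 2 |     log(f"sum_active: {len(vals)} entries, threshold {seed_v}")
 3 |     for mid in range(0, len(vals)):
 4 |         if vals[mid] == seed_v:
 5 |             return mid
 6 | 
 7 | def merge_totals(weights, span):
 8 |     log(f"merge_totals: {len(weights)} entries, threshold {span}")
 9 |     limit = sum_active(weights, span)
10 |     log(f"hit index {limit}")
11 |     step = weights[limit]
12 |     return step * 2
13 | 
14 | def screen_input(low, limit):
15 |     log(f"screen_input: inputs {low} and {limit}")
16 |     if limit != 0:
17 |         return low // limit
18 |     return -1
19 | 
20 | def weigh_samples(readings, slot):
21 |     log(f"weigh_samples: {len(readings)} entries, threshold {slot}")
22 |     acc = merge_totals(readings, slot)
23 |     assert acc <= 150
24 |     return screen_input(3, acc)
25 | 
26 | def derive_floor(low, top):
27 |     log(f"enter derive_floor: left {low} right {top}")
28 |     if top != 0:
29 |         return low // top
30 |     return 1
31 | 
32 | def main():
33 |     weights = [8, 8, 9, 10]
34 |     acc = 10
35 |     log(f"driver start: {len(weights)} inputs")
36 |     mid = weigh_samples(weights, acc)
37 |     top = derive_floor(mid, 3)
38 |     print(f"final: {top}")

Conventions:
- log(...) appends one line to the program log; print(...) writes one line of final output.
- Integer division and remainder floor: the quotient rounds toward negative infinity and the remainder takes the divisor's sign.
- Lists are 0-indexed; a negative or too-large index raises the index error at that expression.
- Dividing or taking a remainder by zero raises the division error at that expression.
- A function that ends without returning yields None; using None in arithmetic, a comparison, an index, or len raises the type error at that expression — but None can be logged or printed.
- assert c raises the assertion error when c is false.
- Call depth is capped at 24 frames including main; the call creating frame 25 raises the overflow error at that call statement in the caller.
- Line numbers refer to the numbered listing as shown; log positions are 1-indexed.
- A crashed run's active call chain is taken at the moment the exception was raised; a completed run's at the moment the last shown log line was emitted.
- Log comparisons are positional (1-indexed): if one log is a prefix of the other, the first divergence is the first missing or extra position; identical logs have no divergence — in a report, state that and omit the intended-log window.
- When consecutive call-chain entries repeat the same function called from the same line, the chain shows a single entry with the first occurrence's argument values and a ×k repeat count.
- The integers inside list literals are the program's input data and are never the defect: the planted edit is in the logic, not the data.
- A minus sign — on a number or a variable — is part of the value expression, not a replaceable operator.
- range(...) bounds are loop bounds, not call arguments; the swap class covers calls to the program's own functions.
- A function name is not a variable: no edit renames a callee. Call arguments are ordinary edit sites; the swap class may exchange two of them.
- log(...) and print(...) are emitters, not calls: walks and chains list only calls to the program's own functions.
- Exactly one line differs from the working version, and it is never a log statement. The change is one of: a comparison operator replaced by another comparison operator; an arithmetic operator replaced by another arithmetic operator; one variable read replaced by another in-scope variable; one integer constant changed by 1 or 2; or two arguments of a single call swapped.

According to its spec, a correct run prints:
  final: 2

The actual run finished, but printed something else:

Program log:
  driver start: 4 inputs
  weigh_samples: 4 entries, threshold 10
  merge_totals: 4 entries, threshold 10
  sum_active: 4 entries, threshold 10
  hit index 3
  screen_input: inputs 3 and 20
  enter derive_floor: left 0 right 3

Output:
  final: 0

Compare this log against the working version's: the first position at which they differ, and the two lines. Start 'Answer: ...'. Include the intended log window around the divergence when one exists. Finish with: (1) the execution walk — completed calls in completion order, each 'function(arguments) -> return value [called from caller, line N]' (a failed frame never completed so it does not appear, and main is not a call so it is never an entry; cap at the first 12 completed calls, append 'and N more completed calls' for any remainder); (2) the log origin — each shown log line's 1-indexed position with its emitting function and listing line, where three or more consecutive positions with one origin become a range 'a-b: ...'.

Answer: at position 6 the run shows 'screen_input: inputs 3 and 20' where the working version logs 'screen_input: inputs 20 and 3'.
Intended log window:
  4: sum_active: 4 entries, threshold 10
  5: hit index 3
  6: screen_input: inputs 20 and 3
  7: enter derive_floor: left 6 right 3
Execution walk:
  sum_active([8, 8, 9, 10], 10) -> 3  [called from merge_totals, line 9]
  merge_totals([8, 8, 9, 10], 10) -> 20  [called from weigh_samples, line 22]
  screen_input(3, 20) -> 0  [called from weigh_samples, line 24]
  weigh_samples([8, 8, 9, 10], 10) -> 0  [called from main, line 36]
  derive_floor(0, 3) -> 0  [called from main, line 37]
Log line origins:
  1: logged in main at line 35
  2: logged in weigh_samples at line 21
  3: logged in merge_totals at line 8
  4: logged in sum_active at line 2
  5: logged in merge_totals at line 10
  6: logged in screen_input at line 15
  7: logged in derive_floor at line 27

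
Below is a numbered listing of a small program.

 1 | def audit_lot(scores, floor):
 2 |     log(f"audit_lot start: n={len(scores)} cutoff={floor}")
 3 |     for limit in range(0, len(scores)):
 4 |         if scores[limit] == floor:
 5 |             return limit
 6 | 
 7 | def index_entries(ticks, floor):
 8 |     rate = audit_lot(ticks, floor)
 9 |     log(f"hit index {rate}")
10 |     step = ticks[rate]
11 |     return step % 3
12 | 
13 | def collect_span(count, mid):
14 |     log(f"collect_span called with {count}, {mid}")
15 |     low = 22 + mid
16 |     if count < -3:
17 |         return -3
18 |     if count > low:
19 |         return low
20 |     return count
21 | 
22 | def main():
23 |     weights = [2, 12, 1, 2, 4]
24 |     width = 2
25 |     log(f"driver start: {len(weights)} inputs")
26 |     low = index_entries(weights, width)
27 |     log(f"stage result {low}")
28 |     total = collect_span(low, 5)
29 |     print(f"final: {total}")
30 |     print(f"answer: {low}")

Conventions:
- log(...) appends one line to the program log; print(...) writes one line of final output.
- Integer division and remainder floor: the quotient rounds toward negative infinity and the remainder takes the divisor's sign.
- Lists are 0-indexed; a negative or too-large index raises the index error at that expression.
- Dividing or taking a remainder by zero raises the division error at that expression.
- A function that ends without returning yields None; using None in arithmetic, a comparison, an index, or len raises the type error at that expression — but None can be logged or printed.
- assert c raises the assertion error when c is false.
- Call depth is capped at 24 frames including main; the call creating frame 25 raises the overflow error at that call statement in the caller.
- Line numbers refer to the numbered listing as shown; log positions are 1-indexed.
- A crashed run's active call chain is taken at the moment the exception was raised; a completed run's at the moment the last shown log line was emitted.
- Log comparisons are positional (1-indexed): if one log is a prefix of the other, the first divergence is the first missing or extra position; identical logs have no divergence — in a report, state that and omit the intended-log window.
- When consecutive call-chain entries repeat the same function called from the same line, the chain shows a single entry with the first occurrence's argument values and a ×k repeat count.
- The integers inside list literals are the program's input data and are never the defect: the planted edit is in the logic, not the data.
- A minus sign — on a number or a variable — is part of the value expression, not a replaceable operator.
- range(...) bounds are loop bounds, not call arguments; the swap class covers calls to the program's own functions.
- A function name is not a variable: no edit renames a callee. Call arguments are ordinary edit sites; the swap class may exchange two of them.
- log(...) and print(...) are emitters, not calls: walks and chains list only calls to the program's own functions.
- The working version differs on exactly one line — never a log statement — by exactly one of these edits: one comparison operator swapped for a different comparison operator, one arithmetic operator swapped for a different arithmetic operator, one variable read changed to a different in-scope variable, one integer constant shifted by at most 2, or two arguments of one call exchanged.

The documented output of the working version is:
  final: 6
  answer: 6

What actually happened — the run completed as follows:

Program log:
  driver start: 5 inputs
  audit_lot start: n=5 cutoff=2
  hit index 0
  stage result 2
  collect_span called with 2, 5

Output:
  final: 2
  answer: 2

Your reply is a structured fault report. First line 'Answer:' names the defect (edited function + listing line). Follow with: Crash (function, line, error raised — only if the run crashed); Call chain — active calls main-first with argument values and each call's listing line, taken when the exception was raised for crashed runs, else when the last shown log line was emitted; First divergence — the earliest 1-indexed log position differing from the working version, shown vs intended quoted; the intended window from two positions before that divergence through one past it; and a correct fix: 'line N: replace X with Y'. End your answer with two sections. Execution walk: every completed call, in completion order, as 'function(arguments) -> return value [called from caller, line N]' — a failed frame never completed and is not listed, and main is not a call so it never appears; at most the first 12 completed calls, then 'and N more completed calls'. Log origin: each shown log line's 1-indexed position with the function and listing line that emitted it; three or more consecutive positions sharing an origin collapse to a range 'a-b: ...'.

Answer: the defect is in index_entries at line 11.
Core observation: Position 4 is the first bad log line: 'stage result 2' should read 'stage result 6'.
Call chain: main -> collect_span(2, 5) (called at line 28).
First divergence: position 4 — shown 'stage result 2', intended 'stage result 6'.
Intended log window:
  2: audit_lot start: n=5 cutoff=2
  3: hit index 0
  4: stage result 6
  5: collect_span called with 6, 5
Execution walk:
  audit_lot([2, 12, 1, 2, 4], 2) -> 0  [called from index_entries, line 8]
  index_entries([2, 12, 1, 2, 4], 2) -> 2  [called from main, line 26]
  collect_span(2, 5) -> 2  [called from main, line 28]
Origin of each log line:
  1: emitted by main (line 25)
  2: emitted by audit_lot (line 2)
  3: emitted by index_entries (line 9)
  4: emitted by main (line 27)
  5: emitted by collect_span (line 14)
A correct fix: line 11: replace `%` with `*`.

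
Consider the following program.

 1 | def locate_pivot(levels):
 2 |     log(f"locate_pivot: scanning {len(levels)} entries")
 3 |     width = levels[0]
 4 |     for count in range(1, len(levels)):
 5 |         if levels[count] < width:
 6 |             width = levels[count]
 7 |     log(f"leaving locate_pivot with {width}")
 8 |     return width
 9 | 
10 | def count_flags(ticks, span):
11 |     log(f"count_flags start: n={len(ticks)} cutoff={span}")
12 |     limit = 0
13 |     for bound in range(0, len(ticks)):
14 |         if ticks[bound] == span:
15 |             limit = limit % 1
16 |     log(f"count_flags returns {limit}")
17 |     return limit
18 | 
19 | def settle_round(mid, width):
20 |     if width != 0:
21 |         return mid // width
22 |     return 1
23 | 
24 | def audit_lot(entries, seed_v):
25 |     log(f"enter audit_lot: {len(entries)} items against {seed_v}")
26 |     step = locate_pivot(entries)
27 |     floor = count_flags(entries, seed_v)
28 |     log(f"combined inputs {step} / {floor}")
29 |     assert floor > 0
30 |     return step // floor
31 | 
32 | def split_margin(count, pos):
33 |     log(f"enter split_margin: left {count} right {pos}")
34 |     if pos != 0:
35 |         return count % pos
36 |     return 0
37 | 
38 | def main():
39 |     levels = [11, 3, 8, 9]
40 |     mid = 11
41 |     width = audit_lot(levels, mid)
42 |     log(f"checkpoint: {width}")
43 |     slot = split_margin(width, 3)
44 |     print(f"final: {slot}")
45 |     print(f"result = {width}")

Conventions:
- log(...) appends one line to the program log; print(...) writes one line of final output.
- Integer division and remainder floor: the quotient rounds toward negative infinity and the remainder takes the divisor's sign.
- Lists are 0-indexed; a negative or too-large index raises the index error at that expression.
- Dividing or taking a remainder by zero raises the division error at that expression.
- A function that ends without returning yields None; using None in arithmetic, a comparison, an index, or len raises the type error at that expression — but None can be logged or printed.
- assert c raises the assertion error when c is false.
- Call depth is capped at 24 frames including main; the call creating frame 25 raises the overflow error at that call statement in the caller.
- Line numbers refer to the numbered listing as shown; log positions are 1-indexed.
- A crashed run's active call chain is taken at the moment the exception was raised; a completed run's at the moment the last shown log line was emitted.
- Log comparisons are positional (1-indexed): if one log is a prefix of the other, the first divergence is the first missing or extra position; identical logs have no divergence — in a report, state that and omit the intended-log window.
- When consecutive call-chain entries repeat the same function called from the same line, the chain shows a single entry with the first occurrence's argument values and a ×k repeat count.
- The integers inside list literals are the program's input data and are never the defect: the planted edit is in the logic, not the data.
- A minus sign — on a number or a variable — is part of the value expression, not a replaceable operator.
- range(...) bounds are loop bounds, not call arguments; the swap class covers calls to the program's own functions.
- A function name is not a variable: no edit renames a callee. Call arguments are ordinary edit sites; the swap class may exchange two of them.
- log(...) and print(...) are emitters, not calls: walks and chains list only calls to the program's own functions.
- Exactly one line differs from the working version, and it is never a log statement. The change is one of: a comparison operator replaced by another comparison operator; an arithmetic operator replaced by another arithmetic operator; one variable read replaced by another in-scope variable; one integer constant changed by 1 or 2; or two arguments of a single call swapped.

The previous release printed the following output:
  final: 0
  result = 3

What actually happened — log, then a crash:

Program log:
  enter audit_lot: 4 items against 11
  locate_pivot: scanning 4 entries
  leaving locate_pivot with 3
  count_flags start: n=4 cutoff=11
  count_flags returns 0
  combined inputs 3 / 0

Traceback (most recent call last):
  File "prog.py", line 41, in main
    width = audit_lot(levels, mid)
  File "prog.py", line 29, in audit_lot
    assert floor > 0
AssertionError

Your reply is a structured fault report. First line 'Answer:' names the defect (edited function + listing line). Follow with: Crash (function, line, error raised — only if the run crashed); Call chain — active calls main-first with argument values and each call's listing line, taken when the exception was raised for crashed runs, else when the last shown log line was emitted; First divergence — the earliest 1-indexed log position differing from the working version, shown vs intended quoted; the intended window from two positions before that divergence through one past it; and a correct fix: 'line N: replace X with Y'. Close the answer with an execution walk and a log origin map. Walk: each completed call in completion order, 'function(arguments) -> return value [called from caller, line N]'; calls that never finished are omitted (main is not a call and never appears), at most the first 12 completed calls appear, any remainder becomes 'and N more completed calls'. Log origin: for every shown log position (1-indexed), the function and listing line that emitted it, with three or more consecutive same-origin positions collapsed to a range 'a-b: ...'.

Answer: the defect is in count_flags at line 15.
Key observation: The earliest visible damage is log position 5 — 'count_flags returns 0' rather than the intended 'count_flags returns 1'.
Crash: audit_lot, line 29, AssertionError.
Call chain: main -> audit_lot([11, 3, 8, 9], 11) (called at line 41).
First divergence: position 5 — shown 'count_flags returns 0', intended 'count_flags returns 1'.
Intended log window:
  3: leaving locate_pivot with 3
  4: count_flags start: n=4 cutoff=11
  5: count_flags returns 1
  6: combined inputs 3 / 1
Execution walk:
  locate_pivot([11, 3, 8, 9]) -> 3  [called from audit_lot, line 26]
  count_flags([11, 3, 8, 9], 11) -> 0  [called from audit_lot, line 27]
Log origins:
  1 — audit_lot, line 25
  2 — locate_pivot, line 2
  3 — locate_pivot, line 7
  4 — count_flags, line 11
  5 — count_flags, line 16
  6 — audit_lot, line 28
A correct fix: line 15: replace `%` with `+`.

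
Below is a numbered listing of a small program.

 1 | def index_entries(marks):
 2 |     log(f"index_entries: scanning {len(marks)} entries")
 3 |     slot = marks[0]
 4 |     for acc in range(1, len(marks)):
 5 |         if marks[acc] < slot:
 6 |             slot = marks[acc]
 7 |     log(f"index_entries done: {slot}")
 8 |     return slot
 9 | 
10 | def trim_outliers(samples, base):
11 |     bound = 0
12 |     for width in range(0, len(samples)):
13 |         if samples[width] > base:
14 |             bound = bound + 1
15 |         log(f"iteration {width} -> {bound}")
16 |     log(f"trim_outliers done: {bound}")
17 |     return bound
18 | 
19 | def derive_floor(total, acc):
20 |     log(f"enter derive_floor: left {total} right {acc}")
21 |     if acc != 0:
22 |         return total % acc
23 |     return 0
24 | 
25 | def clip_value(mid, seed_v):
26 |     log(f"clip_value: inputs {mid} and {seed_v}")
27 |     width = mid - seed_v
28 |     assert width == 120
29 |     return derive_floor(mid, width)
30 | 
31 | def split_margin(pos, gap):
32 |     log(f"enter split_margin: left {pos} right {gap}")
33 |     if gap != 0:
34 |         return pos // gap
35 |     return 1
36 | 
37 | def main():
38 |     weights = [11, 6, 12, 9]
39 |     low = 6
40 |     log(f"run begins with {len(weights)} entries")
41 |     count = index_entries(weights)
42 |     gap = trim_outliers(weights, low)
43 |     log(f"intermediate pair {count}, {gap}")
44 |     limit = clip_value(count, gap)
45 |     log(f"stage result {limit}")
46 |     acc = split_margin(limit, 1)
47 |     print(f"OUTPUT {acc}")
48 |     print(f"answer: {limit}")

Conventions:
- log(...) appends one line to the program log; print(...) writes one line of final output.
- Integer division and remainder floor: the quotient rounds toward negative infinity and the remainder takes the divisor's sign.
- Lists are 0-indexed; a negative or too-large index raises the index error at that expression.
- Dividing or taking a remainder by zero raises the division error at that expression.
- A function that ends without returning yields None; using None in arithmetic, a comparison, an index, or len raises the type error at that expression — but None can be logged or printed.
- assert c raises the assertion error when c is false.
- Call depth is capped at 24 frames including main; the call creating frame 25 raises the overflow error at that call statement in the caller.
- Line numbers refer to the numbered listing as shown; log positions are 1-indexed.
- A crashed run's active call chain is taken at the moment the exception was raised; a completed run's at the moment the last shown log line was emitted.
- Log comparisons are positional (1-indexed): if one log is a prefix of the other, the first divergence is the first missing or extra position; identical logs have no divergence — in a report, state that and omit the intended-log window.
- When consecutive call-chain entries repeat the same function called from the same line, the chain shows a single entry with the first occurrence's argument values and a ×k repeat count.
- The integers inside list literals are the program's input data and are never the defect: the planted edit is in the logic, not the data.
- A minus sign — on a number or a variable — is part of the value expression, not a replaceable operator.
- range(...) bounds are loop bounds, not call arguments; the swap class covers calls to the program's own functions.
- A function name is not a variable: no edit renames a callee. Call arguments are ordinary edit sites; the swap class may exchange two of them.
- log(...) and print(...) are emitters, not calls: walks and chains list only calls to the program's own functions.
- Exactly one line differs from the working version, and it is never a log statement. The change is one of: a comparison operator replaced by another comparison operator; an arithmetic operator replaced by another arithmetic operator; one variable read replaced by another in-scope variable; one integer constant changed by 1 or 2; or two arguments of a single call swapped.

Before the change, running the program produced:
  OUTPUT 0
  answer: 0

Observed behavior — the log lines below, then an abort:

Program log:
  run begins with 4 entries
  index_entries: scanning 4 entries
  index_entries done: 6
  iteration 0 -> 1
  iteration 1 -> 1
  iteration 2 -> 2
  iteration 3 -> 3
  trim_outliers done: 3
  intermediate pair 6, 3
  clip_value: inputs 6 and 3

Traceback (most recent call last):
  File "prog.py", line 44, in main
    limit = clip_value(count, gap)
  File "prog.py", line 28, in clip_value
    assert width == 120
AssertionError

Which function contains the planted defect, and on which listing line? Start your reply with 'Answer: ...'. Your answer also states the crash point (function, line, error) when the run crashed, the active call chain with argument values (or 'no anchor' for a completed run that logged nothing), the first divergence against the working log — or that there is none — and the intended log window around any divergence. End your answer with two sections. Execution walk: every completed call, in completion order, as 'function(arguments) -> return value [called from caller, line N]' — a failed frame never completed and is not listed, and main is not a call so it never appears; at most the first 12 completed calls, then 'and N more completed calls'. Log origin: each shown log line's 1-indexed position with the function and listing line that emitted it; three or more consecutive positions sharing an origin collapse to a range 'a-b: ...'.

Answer: the defect is in clip_value at line 28.
Key fact: A complete run would log 'enter derive_floor: left 6 right 3' next, but this one stopped at 10 lines.
Crash: clip_value, line 28, AssertionError.
Call chain: main -> clip_value(6, 3) (called at line 44).
First divergence: position 11 — the faulty run's log ends after 10 lines; the working version continues with 'enter derive_floor: left 6 right 3'.
Intended log window:
  9: intermediate pair 6, 3
  10: clip_value: inputs 6 and 3
  11: enter derive_floor: left 6 right 3
  12: stage result 0
Execution walk:
  index_entries([11, 6, 12, 9]) -> 6  [called from main, line 41]
  trim_outliers([11, 6, 12, 9], 6) -> 3  [called from main, line 42]
Log origins:
  1: from main, line 40
  2: from index_entries, line 2
  3: from index_entries, line 7
  4-7: from trim_outliers, line 15
  8: from trim_outliers, line 16
  9: from main, line 43
  10: from clip_value, line 26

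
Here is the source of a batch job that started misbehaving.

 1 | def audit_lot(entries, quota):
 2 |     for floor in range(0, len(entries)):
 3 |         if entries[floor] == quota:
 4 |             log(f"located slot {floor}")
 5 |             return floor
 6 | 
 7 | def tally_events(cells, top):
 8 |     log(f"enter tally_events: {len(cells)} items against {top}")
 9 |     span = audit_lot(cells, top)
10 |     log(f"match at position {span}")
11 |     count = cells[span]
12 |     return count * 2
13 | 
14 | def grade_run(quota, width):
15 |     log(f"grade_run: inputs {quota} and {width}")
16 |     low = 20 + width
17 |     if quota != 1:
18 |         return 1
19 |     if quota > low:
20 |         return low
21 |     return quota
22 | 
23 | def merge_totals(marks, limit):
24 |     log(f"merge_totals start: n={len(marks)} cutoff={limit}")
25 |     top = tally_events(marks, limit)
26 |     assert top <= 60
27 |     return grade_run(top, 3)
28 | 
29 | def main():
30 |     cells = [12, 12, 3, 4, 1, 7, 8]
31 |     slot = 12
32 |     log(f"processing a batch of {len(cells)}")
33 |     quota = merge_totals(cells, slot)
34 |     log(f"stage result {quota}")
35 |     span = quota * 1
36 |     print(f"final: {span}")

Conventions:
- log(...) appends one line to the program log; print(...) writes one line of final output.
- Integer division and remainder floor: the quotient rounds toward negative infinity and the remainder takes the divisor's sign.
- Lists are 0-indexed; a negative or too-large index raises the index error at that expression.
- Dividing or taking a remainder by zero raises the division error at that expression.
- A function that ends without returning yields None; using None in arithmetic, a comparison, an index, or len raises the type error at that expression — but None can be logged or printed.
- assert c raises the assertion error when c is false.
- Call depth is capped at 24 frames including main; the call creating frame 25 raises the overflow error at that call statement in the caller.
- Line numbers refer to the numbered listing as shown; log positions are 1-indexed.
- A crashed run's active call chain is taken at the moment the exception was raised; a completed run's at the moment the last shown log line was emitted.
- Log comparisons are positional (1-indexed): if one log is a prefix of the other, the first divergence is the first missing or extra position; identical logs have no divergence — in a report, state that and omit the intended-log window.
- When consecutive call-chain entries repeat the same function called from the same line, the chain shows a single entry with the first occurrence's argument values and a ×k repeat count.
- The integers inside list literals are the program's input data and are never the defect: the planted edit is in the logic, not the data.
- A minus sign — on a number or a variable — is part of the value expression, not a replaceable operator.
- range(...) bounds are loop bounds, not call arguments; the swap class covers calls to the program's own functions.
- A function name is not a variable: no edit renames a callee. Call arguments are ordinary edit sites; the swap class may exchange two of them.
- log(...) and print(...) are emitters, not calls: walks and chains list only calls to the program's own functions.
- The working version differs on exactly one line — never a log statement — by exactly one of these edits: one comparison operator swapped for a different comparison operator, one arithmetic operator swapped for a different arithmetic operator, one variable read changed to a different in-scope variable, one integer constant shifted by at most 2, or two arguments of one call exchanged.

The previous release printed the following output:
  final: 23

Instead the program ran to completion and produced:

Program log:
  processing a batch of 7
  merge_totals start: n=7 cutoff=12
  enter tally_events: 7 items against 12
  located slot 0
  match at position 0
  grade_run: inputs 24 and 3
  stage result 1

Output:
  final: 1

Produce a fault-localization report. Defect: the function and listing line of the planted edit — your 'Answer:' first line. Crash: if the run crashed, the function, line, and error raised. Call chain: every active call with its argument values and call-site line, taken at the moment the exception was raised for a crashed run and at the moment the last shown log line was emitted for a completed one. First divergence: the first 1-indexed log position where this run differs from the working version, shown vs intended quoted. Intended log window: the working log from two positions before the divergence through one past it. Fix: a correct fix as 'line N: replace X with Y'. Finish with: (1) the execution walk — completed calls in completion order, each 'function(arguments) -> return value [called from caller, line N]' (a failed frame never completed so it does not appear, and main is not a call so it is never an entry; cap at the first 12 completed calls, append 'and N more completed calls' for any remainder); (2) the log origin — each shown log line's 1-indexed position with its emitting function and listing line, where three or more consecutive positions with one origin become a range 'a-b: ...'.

Answer: the defect is in grade_run at line 17.
Key observation: The earliest visible damage is log position 7 — 'stage result 1' rather than the intended 'stage result 23'.
Call chain: main.
First divergence: position 7; shown 'stage result 1' vs intended 'stage result 23'.
Intended log window:
  5: match at position 0
  6: grade_run: inputs 24 and 3
  7: stage result 23
Execution walk:
  audit_lot([12, 12, 3, 4, 1, 7, 8], 12) -> 0  [called from tally_events, line 9]
  tally_events([12, 12, 3, 4, 1, 7, 8], 12) -> 24  [called from merge_totals, line 25]
  grade_run(24, 3) -> 1  [called from merge_totals, line 27]
  merge_totals([12, 12, 3, 4, 1, 7, 8], 12) -> 1  [called from main, line 33]
Log origin:
  1: emitted by main (line 32)
  2: emitted by merge_totals (line 24)
  3: emitted by tally_events (line 8)
  4: emitted by audit_lot (line 4)
  5: emitted by tally_events (line 10)
  6: emitted by grade_run (line 15)
  7: emitted by main (line 34)
A correct fix: line 17: replace `!=` with `<`.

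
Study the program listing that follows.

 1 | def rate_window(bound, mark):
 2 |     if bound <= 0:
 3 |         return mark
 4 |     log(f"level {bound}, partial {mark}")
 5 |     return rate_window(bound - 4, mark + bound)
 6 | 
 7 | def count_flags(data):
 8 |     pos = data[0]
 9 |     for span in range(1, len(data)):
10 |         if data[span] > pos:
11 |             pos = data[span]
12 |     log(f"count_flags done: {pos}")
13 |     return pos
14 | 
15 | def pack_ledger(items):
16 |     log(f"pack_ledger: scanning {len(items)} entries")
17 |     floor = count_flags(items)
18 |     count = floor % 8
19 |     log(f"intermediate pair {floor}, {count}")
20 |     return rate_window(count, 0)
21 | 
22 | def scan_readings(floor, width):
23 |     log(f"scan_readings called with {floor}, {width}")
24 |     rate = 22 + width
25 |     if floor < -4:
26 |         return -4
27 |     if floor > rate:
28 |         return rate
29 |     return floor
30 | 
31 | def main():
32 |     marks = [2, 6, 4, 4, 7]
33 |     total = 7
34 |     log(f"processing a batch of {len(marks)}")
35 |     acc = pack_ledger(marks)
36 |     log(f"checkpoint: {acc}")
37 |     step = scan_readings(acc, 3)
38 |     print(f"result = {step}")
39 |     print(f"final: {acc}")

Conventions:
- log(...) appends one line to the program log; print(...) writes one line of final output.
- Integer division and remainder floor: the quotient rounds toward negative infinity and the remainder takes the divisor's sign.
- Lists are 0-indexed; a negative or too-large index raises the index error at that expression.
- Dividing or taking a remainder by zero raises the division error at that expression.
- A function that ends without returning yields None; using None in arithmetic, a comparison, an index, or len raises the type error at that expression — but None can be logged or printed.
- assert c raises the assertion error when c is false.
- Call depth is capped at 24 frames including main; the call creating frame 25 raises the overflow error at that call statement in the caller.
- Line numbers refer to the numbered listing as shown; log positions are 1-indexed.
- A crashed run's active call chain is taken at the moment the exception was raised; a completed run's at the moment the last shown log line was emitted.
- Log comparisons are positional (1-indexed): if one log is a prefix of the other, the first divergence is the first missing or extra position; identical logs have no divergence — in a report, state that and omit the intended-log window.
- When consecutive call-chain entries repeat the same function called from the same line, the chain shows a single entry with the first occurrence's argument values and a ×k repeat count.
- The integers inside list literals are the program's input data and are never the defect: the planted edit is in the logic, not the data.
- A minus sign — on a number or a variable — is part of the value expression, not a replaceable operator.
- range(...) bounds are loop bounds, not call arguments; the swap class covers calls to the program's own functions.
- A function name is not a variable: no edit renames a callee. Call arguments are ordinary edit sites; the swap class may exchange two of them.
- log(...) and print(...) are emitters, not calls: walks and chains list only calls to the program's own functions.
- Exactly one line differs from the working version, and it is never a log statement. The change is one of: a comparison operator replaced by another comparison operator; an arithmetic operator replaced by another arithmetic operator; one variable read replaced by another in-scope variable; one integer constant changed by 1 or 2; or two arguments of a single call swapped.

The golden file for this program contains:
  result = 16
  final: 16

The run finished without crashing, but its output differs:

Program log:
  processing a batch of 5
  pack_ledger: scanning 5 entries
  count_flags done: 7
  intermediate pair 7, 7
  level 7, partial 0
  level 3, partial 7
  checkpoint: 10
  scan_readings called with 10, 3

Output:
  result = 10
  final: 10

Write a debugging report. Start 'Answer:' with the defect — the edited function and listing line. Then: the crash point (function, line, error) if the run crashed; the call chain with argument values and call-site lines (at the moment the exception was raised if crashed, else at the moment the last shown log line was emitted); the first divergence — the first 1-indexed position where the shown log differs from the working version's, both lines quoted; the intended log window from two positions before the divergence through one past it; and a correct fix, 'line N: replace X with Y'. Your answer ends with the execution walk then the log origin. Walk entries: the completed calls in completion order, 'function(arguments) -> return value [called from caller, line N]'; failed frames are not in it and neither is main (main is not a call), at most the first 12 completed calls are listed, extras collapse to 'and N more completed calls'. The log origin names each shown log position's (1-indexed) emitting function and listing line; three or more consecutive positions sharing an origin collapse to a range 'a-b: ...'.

Answer: the defect is in rate_window at line 5.
The tell: The earliest visible damage is log position 6 — 'level 3, partial 7' rather than the intended 'level 5, partial 7'.
Call chain: main -> scan_readings(10, 3) (called at line 37).
First divergence: position 6 — the shown line 'level 3, partial 7' should read 'level 5, partial 7'.
Intended log window:
  4: intermediate pair 7, 7
  5: level 7, partial 0
  6: level 5, partial 7
  7: level 3, partial 12
Execution walk:
  count_flags([2, 6, 4, 4, 7]) -> 7  [called from pack_ledger, line 17]
  rate_window(-1, 10) -> 10  [called from rate_window, line 5]
  rate_window(3, 7) -> 10  [called from rate_window, line 5]
  rate_window(7, 0) -> 10  [called from pack_ledger, line 20]
  pack_ledger([2, 6, 4, 4, 7]) -> 10  [called from main, line 35]
  scan_readings(10, 3) -> 10  [called from main, line 37]
Origin of each log line:
  1: emitted by main (line 34)
  2: emitted by pack_ledger (line 16)
  3: emitted by count_flags (line 12)
  4: emitted by pack_ledger (line 19)
  5: emitted by rate_window (line 4)
  6: emitted by rate_window (line 4)
  7: emitted by main (line 36)
  8: emitted by scan_readings (line 23)
A correct fix: line 5: replace `4` with `2`.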